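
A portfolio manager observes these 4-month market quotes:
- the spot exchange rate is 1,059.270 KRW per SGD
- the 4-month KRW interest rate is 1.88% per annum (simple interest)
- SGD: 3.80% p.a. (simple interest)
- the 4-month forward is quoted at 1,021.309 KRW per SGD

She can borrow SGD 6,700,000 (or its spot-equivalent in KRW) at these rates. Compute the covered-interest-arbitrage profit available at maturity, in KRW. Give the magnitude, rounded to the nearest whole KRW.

T = 4/12 years.
Invest the SGD and cover forward: 6,700,000 × 1.012666666667 × 1021.309 = KRW 6,929,445,390.47.
Convert at spot and invest in KRW: 6,700,000 × 1059.270 × 1.006266666667 = KRW 7,141,584,216.40.
The quoted forward undervalues SGD, so borrow SGD, convert to KRW at spot, deposit the KRW at 1.88%, and buy SGD forward at 1,021.309 to cover the loan.
Arbitrage profit = |6,929,445,390.47 − 7,141,584,216.40| = KRW 212,138,826.

KRW 212,138,826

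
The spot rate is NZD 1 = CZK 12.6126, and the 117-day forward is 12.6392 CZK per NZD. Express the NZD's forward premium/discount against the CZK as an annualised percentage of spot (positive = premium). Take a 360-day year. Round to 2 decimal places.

+0.65%

T = 117/360 years.
(F − S)/S = (12.6392 − 12.6126)/12.6126 = 0.0021090.
×(1/T) gives 0.65% p.a.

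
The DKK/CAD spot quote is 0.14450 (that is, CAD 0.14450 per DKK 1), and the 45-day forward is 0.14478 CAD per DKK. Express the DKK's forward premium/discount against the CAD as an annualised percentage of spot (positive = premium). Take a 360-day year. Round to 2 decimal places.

+1.55%

T = 45/360 years.
Period premium: (0.14478 − 0.1445)/0.1445 = 0.0019377.
Annualise by dividing by T: 0.0019377 / (45/360) = 0.015502 → 1.55%.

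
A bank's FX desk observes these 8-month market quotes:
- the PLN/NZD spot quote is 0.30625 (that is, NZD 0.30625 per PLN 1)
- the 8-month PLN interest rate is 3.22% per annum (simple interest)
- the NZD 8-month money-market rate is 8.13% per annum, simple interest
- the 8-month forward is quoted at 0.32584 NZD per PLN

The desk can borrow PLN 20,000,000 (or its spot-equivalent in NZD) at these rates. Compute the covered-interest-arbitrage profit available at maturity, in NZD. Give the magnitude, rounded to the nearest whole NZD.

T = 8/12 years.
Invest the PLN and cover forward: 20,000,000 × 1.021466667 × 0.32584 = NZD 6,656,693.98.
Convert at spot and invest in NZD: 20,000,000 × 0.30625 × 1.054200 = NZD 6,456,975.00.
The quoted forward overvalues PLN, so borrow NZD, buy PLN at spot, deposit the PLN at 3.22%, and sell the proceeds forward at 0.32584.
Arbitrage profit = |6,656,693.98 − 6,456,975.00| = NZD 199,719.

NZD 199,719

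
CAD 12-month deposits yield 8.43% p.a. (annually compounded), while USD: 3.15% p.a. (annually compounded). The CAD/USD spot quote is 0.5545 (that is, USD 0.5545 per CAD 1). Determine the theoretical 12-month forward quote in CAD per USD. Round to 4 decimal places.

T = 1 year.
USD accumulates by (1 + 0.0315)^1 = 1.031500.
Growth of 1 CAD over T: (1 + 0.0843)^1 = 1.084300.
CIP: F = S · (grow USD)/(grow CAD) = 0.5545 × 1.031500/1.084300 = 0.5274986 USD per CAD.
Quoted the other way: 1/0.5274986 = 1.8957 CAD per USD.

1.8957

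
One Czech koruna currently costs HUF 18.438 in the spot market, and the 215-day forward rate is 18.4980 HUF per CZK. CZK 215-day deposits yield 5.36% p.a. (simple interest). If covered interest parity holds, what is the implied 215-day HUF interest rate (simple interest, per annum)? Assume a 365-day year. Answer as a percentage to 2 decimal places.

5.93%

T = 215/365 years.
CIP gives F = S · g_HUF/g_CZK, so g_HUF/g_CZK = 18.498/18.438 = 1.0032541.
CZK growth factor: 1 + 0.0536×215/365 = 1.0315726.
That pins the HUF growth at 1.0349294.
r = (1.0349294 − 1)/(215/365) = 0.059299 → 5.93%.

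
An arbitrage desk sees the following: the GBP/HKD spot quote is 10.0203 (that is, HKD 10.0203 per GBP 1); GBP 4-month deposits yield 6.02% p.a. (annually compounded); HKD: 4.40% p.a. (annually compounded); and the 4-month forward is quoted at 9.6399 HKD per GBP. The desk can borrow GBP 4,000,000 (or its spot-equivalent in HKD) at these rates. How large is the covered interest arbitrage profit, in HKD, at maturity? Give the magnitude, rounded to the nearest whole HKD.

T = 4/12 years.
Keep in GBP, deliver into the forward: 4,000,000·1.019676945·9.6399 = HKD 39,318,335.13.
Swap to HKD now, deposit: 4,000,000·10.0203·1.0144566644 = HKD 40,660,640.46.
The quoted forward undervalues GBP, so borrow GBP, convert to HKD at spot, deposit the HKD at 4.40%, and buy GBP forward at 9.6399 to cover the loan.
The gap between the two covered legs is HKD 1,342,305.

HKD 1,342,305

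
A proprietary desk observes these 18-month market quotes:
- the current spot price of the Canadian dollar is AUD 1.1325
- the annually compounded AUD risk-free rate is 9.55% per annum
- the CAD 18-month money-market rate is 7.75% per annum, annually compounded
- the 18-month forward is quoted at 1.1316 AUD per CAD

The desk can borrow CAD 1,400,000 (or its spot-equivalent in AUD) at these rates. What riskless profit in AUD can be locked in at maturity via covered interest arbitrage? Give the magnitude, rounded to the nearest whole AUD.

T = 18/12 years.
Route A — deposit CAD, sell forward: 1,400,000 × 1.118474065 × 1.1316 = AUD 1,771,931.35.
Route B — convert at spot, deposit AUD: 1,400,000 × 1.1325 × 1.146617519 = AUD 1,817,962.08.
The quoted forward undervalues CAD, so borrow CAD, convert to AUD at spot, deposit the AUD at 9.55%, and buy CAD forward at 1.1316 to cover the loan.
Arbitrage profit = |1,771,931.35 − 1,817,962.08| = AUD 46,031.

AUD 46,031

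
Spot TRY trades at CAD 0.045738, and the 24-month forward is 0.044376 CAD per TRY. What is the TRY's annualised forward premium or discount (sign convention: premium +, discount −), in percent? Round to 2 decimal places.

-1.49%

T = 2 years.
(F − S)/S = (0.044376 − 0.045738)/0.045738 = -0.0297783.
Annualise by dividing by T: -0.0297783 / 2 = -0.014889 → -1.49%.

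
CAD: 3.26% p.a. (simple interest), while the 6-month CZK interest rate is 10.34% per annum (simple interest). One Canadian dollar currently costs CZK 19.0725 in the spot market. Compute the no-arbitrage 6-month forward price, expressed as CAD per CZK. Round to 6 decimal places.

0.050667

T = 6/12 years.
Growth of 1 CZK over T: 1 + 0.1034×6/12 = 1.051700.
Growth of 1 CAD over T: 1 + 0.0326×6/12 = 1.016300.
CIP: F = S · (grow CZK)/(grow CAD) = 19.0725 × 1.051700/1.016300 = 19.73684 CZK per CAD.
Quoted the other way: 1/19.73684 = 0.050667 CAD per CZK.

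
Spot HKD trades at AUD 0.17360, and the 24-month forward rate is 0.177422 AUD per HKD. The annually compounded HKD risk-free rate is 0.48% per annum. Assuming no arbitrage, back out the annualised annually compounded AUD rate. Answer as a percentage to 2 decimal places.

T = 2 years.
CIP gives F = S · g_AUD/g_HKD, so g_AUD/g_HKD = 0.177422/0.1736 = 1.0220161.
HKD growth factor: (1 + 0.0048)^2 = 1.009623.
So the AUD growth factor = 1.031851.
r = 1.031851^(1/2) − 1 = 0.015801 → 1.58%.

1.58%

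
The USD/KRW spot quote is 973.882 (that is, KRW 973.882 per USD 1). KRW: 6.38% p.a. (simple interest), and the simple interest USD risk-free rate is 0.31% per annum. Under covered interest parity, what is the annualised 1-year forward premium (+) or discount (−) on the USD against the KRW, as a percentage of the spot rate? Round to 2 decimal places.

T = 1 year.
CIP forward (KRW per USD) = 973.882 × 1.063800/1.003100 = 1032.813948.
(F − S)/S ÷ T = (1032.813948 − 973.882)/973.882/1 = 0.060512 → 6.05%.

+6.05%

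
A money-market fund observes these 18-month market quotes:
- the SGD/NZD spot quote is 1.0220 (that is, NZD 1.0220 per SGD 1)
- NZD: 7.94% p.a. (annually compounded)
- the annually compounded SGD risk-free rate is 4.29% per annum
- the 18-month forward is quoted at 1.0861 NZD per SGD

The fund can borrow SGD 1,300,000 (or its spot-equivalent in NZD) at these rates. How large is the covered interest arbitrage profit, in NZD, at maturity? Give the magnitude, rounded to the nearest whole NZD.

T = 18/12 years.
Invest the SGD and cover forward: 1,300,000 × 1.065035297 × 1.0861 = NZD 1,503,755.29.
Convert at spot and invest in NZD: 1,300,000 × 1.0220 × 1.121433746 = NZD 1,489,936.87.
The quoted forward overvalues SGD, so borrow NZD, buy SGD at spot, deposit the SGD at 4.29%, and sell the proceeds forward at 1.0861.
The gap between the two covered legs is NZD 13,818.

NZD 13,818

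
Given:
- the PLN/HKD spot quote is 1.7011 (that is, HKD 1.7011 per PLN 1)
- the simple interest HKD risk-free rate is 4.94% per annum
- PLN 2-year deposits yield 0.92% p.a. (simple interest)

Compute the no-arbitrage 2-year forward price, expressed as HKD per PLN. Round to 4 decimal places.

T = 2 years.
HKD accumulates by 1 + 0.0494×2 = 1.098800.
PLN growth factor: 1 + 0.0092×2 = 1.018400.
So F = 1.7011 × 1.098800 / 1.018400 = 1.835397 (HKD/PLN).

1.8354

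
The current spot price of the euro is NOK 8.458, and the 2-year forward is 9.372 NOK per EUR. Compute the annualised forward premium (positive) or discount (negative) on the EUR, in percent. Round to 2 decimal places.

+5.40%

T = 2 years.
(F − S)/S = (9.372 − 8.458)/8.458 = 0.1080634.
Per annum: 0.1080634 / 2 = 0.054032 = 5.40%.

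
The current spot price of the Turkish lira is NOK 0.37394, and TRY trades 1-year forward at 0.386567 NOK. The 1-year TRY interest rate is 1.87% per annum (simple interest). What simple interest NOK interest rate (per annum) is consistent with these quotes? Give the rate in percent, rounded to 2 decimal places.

T = 1 year.
CIP gives F = S · g_NOK/g_TRY, so g_NOK/g_TRY = 0.386567/0.37394 = 1.0337674.
TRY growth factor: 1 + 0.0187×1 = 1.018700.
So the NOK growth factor = 1.0530989.
(1.0530989 − 1)/T = 0.053099, i.e. 5.31%.

5.31%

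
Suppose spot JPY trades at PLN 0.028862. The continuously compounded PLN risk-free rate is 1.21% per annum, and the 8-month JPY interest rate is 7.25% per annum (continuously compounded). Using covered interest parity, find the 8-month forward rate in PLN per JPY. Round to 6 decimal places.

0.027723

T = 8/12 years.
Growth of 1 PLN over T: e^(0.0121×8/12) = 1.0080993.
JPY growth factor: e^(0.0725×8/12) = 1.0495204.
So F = 0.028862 × 1.0080993 / 1.0495204 = 0.02772291 (PLN/JPY).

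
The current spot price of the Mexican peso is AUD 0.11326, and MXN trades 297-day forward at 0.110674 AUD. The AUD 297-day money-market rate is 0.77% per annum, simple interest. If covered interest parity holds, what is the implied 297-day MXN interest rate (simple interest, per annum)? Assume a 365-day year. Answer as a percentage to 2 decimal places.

T = 297/365 years.
CIP gives F = S · g_AUD/g_MXN, so g_AUD/g_MXN = 0.110674/0.11326 = 0.9771676.
AUD growth factor: 1 + 0.0077×297/365 = 1.0062655.
So the MXN growth factor = 1.0297778.
(1.0297778 − 1)/T = 0.036596, i.e. 3.66%.

3.66%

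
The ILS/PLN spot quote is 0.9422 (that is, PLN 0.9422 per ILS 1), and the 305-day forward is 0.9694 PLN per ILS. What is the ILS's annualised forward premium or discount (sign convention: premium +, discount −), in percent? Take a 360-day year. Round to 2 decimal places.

T = 305/360 years.
ILS trades forward at +2.88686% vs spot over the period.
Per annum: 0.0288686 / (305/360) = 0.034074 = 3.41%.

+3.41%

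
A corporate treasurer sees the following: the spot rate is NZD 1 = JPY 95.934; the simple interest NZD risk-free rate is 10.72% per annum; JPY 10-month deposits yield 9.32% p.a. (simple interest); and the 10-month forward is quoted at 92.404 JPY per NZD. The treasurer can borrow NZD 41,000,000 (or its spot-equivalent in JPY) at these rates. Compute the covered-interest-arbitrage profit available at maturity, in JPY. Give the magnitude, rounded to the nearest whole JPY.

JPY 111,770,783

T = 10/12 years.
Invest the NZD and cover forward: 41,000,000 × 1.089333333333 × 92.404 = JPY 4,127,009,050.67.
Convert at spot and invest in JPY: 41,000,000 × 95.934 × 1.077666666667 = JPY 4,238,779,834.00.
The quoted forward undervalues NZD, so borrow NZD, convert to JPY at spot, deposit the JPY at 9.32%, and buy NZD forward at 92.404 to cover the loan.
Profit = 4,238,779,834.00 − 4,127,009,050.67 = JPY 111,770,783.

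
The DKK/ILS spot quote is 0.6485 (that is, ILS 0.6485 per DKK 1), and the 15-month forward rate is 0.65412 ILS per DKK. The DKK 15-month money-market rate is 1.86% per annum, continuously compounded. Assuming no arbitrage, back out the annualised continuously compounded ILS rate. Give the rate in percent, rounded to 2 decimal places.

2.55%

T = 15/12 years.
F/S = 0.65412/0.6485 = 1.0086662 = (growth of ILS) / (growth of DKK).
DKK growth factor: e^(0.0186×15/12) = 1.0235224.
Hence g_ILS = 1.0323924.
r = ln(1.0323924)/(15/12) = 0.025503 → 2.55%.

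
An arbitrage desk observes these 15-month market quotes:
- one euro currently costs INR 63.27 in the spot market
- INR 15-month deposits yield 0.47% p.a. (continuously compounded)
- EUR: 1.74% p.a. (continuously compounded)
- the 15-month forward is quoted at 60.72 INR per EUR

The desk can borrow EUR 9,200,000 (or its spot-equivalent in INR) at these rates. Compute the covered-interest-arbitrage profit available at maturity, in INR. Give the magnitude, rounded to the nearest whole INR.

T = 15/12 years.
Invest the EUR and cover forward: 9,200,000 × 1.02198825547 × 60.72 = INR 570,907,167.22.
Convert at spot and invest in INR: 9,200,000 × 63.27 × 1.00589229166 = INR 585,513,808.70.
The quoted forward undervalues EUR, so borrow EUR, convert to INR at spot, deposit the INR at 0.47%, and buy EUR forward at 60.72 to cover the loan.
The gap between the two covered legs is INR 14,606,641.

INR 14,606,641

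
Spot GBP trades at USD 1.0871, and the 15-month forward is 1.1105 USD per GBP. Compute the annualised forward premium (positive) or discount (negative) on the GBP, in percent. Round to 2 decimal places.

T = 15/12 years.
Period premium: (1.1105 − 1.0871)/1.0871 = 0.0215252.
Annualise by dividing by T: 0.0215252 / (15/12) = 0.017220 → 1.72%.

+1.72%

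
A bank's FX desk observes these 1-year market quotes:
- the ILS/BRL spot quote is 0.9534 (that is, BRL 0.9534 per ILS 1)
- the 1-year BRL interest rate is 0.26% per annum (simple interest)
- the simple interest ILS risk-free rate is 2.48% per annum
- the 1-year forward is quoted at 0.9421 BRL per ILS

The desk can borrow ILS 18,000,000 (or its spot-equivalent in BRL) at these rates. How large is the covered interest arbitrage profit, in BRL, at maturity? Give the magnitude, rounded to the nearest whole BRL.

BRL 172,534

T = 1 year.
Route A — deposit ILS, sell forward: 18,000,000 × 1.024800 × 0.9421 = BRL 17,378,353.44.
Route B — convert at spot, deposit BRL: 18,000,000 × 0.9534 × 1.002600 = BRL 17,205,819.12.
The quoted forward overvalues ILS, so borrow BRL, buy ILS at spot, deposit the ILS at 2.48%, and sell the proceeds forward at 0.9421.
Profit = 17,378,353.44 − 17,205,819.12 = BRL 172,534.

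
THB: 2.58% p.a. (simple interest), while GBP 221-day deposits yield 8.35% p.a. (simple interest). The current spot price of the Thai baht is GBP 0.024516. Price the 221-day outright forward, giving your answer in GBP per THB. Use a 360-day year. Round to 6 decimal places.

0.025371

T = 221/360 years.
GBP growth factor: 1 + 0.0835×221/360 = 1.0512597.
THB accumulates by 1 + 0.0258×221/360 = 1.0158383.
Forward (GBP per THB) = 0.024516 × 1.0512597 / 1.0158383 = 0.02537085.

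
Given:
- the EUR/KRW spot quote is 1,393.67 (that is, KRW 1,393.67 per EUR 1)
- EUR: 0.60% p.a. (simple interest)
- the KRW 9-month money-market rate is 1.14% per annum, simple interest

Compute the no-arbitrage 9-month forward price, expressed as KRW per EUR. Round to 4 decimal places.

1399.2891

T = 9/12 years.
KRW accumulates by 1 + 0.0114×9/12 = 1.008550.
Growth of 1 EUR over T: 1 + 0.0060×9/12 = 1.004500.
So F = 1393.67 × 1.008550 / 1.004500 = 1399.289078 (KRW/EUR).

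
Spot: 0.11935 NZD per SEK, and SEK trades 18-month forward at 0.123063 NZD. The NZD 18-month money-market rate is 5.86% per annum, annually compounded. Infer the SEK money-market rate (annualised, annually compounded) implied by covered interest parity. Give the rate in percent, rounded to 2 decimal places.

T = 18/12 years.
F/S = 0.123063/0.11935 = 1.0311102 = (growth of NZD) / (growth of SEK).
NZD growth factor: (1 + 0.0586)^(18/12) = 1.0891754.
So the SEK growth factor = 1.0563133.
Annualise: 1.0563133^(12/18) − 1 = 0.037198 = 3.72%.

3.72%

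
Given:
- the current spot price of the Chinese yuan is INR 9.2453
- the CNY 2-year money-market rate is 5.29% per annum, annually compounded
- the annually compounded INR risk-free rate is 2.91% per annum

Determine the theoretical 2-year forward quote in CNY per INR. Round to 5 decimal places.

0.11322

T = 2 years.
INR growth factor: (1 + 0.0291)^2 = 1.0590468.
CNY accumulates by (1 + 0.0529)^2 = 1.1085984.
CIP: F = S · (grow INR)/(grow CNY) = 9.2453 × 1.0590468/1.1085984 = 8.832058 INR per CNY.
Invert for CNY per INR: 1 / 8.832058 = 0.11322.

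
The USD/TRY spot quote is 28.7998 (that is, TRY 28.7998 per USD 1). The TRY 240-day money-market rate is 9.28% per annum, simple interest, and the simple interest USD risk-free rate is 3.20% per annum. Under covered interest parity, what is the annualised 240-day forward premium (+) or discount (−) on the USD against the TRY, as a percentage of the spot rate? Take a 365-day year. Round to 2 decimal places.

+5.95%

T = 240/365 years.
F = S · g_TRY/g_USD = 28.7998 × 1.0610192/1.0210411 = 29.9274346.
Annualised premium = (F − S)/S × (1/T) = (29.9274346 − 28.7998)/28.7998 ÷ (240/365) = 5.95%.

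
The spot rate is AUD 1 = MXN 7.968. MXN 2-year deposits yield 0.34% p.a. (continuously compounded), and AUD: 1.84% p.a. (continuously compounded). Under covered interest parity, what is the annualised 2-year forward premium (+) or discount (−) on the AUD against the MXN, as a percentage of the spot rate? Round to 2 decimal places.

-1.48%

T = 2 years.
No-arbitrage forward: 7.968 × 1.0068232 / 1.0374855 = 7.732510 MXN/AUD.
(F − S)/S ÷ T = (7.732510 − 7.968)/7.968/2 = -0.014777 → -1.48%.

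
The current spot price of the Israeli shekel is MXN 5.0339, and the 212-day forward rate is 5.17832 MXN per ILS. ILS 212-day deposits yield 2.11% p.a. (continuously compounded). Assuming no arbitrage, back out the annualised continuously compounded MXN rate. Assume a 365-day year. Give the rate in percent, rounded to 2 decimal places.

T = 212/365 years.
By CIP, F/S equals the MXN-to-ILS growth ratio: 5.17832/5.0339 = 1.0286895.
ILS growth factor: e^(0.0211×212/365) = 1.0123307.
So the MXN growth factor = 1.041374.
r = ln(1.041374)/(212/365) = 0.069799 → 6.98%.

6.98%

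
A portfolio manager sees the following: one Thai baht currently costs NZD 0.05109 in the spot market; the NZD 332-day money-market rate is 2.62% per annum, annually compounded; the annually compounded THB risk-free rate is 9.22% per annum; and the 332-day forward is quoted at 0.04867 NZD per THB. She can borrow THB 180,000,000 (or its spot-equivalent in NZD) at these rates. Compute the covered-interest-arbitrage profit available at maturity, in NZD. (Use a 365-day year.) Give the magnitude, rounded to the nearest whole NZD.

T = 332/365 years.
Keep in THB, deliver into the forward: 180,000,000·1.083525748·0.04867 = NZD 9,492,335.67.
Swap to NZD now, deposit: 180,000,000·0.05109·1.023803273 = NZD 9,415,099.66.
The quoted forward overvalues THB, so borrow NZD, buy THB at spot, deposit the THB at 9.22%, and sell the proceeds forward at 0.04867.
Profit = 9,492,335.67 − 9,415,099.66 = NZD 77,236.

NZD 77,236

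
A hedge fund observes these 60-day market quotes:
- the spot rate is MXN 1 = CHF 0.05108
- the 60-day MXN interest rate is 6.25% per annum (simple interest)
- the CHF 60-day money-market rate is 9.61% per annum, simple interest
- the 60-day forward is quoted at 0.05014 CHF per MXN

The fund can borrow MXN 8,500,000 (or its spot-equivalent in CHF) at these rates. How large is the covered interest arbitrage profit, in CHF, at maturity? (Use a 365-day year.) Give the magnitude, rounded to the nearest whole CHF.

CHF 10,470

T = 60/365 years.
Keep in MXN, deliver into the forward: 8,500,000·1.01027397·0.05014 = CHF 430,568.66.
Swap to CHF now, deposit: 8,500,000·0.05108·1.01579726 = CHF 441,038.85.
The quoted forward undervalues MXN, so borrow MXN, convert to CHF at spot, deposit the CHF at 9.61%, and buy MXN forward at 0.05014 to cover the loan.
Profit = 441,038.85 − 430,568.66 = CHF 10,470.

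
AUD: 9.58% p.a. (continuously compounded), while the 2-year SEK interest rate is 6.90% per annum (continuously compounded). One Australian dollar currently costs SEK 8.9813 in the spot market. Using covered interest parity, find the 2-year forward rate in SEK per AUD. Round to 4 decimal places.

T = 2 years.
SEK accumulates by e^(0.0690×2) = 1.1479756.
AUD accumulates by e^(0.0958×2) = 1.2111859.
Forward (SEK per AUD) = 8.9813 × 1.1479756 / 1.2111859 = 8.512577.

8.5126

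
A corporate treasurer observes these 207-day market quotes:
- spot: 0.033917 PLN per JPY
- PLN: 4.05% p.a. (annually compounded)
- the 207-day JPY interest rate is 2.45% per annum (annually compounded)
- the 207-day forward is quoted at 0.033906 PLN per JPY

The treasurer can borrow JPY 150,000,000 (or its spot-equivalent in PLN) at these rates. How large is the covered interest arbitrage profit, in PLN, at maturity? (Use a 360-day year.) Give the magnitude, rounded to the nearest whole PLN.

T = 207/360 years.
Invest the JPY and cover forward: 150,000,000 × 1.014014998 × 0.033906 = PLN 5,157,178.88.
Convert at spot and invest in PLN: 150,000,000 × 0.033917 × 1.023090845 = PLN 5,205,025.83.
The quoted forward undervalues JPY, so borrow JPY, convert to PLN at spot, deposit the PLN at 4.05%, and buy JPY forward at 0.033906 to cover the loan.
The gap between the two covered legs is PLN 47,847.

PLN 47,847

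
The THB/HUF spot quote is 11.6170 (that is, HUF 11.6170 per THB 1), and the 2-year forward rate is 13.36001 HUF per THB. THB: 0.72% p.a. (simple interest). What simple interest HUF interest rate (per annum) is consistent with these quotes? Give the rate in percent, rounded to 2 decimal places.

T = 2 years.
By CIP, F/S equals the HUF-to-THB growth ratio: 13.36001/11.617 = 1.1500396.
THB growth factor: 1 + 0.0072×2 = 1.014400.
That pins the HUF growth at 1.1666002.
(1.1666002 − 1)/T = 0.083300, i.e. 8.33%.

8.33%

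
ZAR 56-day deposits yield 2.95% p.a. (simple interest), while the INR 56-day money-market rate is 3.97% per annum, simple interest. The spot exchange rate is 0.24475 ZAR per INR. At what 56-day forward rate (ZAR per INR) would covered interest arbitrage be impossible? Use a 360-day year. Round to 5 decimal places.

0.24436

T = 56/360 years.
ZAR accumulates by 1 + 0.0295×56/360 = 1.0045889.
INR accumulates by 1 + 0.0397×56/360 = 1.0061756.
So F = 0.24475 × 1.0045889 / 1.0061756 = 0.2443640 (ZAR/INR).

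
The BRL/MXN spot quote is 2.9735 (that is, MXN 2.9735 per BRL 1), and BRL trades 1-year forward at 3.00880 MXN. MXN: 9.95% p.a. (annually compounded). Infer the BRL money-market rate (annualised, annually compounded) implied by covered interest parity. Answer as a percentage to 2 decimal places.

T = 1 year.
F/S = 3.0088/2.9735 = 1.0118715 = (growth of MXN) / (growth of BRL).
MXN growth factor: (1 + 0.0995)^1 = 1.099500.
That pins the BRL growth at 1.0866004.
Annualise: 1.0866004^(1/1) − 1 = 0.086600 = 8.66%.

8.66%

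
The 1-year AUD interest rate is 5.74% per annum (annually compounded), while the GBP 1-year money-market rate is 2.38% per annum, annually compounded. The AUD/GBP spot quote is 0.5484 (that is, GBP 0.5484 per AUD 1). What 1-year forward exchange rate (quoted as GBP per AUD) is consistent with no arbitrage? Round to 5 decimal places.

0.53097

T = 1 year.
GBP growth factor: (1 + 0.0238)^1 = 1.023800.
Growth of 1 AUD over T: (1 + 0.0574)^1 = 1.057400.
Forward (GBP per AUD) = 0.5484 × 1.023800 / 1.057400 = 0.5309740.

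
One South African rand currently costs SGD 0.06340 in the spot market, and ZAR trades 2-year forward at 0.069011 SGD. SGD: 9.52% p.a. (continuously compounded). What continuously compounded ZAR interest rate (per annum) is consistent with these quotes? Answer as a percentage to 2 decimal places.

5.28%

T = 2 years.
CIP gives F = S · g_SGD/g_ZAR, so g_SGD/g_ZAR = 0.069011/0.0634 = 1.0885016.
The SGD side grows by e^(0.0952×2) = 1.2097334.
Hence g_ZAR = 1.1113749.
r = ln(1.1113749)/2 = 0.052799 → 5.28%.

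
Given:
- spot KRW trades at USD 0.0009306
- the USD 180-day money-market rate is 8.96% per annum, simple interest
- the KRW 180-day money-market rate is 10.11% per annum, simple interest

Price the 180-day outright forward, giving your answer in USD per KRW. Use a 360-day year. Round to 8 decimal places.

T = 180/360 years.
Growth of 1 USD over T: 1 + 0.0896×180/360 = 1.044800.
KRW accumulates by 1 + 0.1011×180/360 = 1.050550.
Forward (USD per KRW) = 0.0009306 × 1.044800 / 1.050550 = 0.0009255065.

0.00092551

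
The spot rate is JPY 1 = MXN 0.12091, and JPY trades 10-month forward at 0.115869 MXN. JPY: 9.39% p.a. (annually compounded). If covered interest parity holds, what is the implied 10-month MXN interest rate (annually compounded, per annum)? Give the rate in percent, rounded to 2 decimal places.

3.94%

T = 10/12 years.
By CIP, F/S equals the MXN-to-JPY growth ratio: 0.115869/0.12091 = 0.9583078.
JPY growth factor: (1 + 0.0939)^(10/12) = 1.077659.
That pins the MXN growth at 1.032729.
Annualise: 1.032729^(12/10) − 1 = 0.039402 = 3.94%.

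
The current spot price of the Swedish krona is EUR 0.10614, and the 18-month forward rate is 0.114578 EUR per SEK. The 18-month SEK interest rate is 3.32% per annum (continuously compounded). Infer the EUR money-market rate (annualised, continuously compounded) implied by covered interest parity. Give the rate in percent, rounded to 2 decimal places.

8.42%

T = 18/12 years.
F/S = 0.114578/0.10614 = 1.0794988 = (growth of EUR) / (growth of SEK).
SEK growth factor: e^(0.0332×18/12) = 1.0510609.
That pins the EUR growth at 1.134619.
Take logs: ln 1.134619 / (18/12) = 0.084198, so 8.42%.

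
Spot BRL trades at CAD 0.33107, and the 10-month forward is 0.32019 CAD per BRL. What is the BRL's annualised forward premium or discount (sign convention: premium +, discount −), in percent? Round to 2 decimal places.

T = 10/12 years.
BRL trades forward at -3.28631% vs spot over the period.
×(1/T) gives -3.94% p.a.

-3.94%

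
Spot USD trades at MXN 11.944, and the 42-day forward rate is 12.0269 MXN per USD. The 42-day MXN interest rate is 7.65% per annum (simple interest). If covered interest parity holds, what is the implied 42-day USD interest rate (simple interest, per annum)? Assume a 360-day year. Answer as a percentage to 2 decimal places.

T = 42/360 years.
CIP gives F = S · g_MXN/g_USD, so g_MXN/g_USD = 12.0269/11.944 = 1.0069407.
The MXN side grows by 1 + 0.0765×42/360 = 1.008925.
Hence g_USD = 1.0019706.
r = (1.0019706 − 1)/(42/360) = 0.016891 → 1.69%.

1.69%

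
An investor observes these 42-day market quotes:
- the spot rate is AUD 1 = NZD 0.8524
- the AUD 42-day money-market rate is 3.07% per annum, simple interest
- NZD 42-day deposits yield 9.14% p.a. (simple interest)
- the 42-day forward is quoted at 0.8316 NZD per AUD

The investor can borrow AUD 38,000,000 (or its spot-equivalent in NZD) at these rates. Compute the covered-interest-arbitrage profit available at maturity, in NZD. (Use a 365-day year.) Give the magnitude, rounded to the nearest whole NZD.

T = 42/365 years.
Invest the AUD and cover forward: 38,000,000 × 1.0035326027 × 0.8316 = NZD 31,712,433.07.
Convert at spot and invest in NZD: 38,000,000 × 0.8524 × 1.0105172603 = NZD 32,731,866.68.
The quoted forward undervalues AUD, so borrow AUD, convert to NZD at spot, deposit the NZD at 9.14%, and buy AUD forward at 0.8316 to cover the loan.
Profit = 32,731,866.68 − 31,712,433.07 = NZD 1,019,434.

NZD 1,019,434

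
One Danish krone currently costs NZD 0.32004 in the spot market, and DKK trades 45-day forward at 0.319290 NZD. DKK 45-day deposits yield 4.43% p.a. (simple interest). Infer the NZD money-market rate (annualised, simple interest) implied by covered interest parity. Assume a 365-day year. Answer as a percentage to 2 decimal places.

2.52%

T = 45/365 years.
By CIP, F/S equals the NZD-to-DKK growth ratio: 0.31929/0.32004 = 0.9976565.
The DKK side grows by 1 + 0.0443×45/365 = 1.0054616.
So the NZD growth factor = 1.0031053.
(1.0031053 − 1)/T = 0.025187, i.e. 2.52%.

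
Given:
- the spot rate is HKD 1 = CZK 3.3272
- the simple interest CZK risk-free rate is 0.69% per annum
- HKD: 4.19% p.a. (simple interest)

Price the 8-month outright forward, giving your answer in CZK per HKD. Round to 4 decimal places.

3.2517

T = 8/12 years.
CZK growth factor: 1 + 0.0069×8/12 = 1.004600.
HKD accumulates by 1 + 0.0419×8/12 = 1.0279333.
CIP: F = S · (grow CZK)/(grow HKD) = 3.3272 × 1.004600/1.0279333 = 3.251675 CZK per HKD.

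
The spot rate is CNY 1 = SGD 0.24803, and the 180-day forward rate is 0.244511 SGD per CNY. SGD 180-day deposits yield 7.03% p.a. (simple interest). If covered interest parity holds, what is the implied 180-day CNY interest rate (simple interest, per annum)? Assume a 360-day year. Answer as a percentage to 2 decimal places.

10.01%

T = 180/360 years.
By CIP, F/S equals the SGD-to-CNY growth ratio: 0.244511/0.24803 = 0.9858122.
SGD growth factor: 1 + 0.0703×180/360 = 1.035150.
Hence g_CNY = 1.0500479.
(1.0500479 − 1)/T = 0.100096, i.e. 10.01%.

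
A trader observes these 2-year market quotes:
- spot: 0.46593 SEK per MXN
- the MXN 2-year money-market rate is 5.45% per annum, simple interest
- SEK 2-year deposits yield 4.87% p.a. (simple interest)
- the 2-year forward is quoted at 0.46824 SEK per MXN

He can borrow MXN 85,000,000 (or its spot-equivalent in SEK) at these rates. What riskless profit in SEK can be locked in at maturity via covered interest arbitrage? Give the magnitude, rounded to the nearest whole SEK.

SEK 677,159

T = 2 years.
Keep in MXN, deliver into the forward: 85,000,000·1.109000·0.46824 = SEK 44,138,643.60.
Swap to SEK now, deposit: 85,000,000·0.46593·1.097400 = SEK 43,461,484.47.
The quoted forward overvalues MXN, so borrow SEK, buy MXN at spot, deposit the MXN at 5.45%, and sell the proceeds forward at 0.46824.
Profit = 44,138,643.60 − 43,461,484.47 = SEK 677,159.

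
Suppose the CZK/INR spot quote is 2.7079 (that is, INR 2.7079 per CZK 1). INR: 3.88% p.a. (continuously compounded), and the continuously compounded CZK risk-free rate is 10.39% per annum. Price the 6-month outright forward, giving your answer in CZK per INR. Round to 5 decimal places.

0.38151

T = 6/12 years.
Growth of 1 INR over T: e^(0.0388×6/12) = 1.0195894.
Growth of 1 CZK over T: e^(0.1039×6/12) = 1.0533231.
So F = 2.7079 × 1.0195894 / 1.0533231 = 2.621177 (INR/CZK).
Quoted the other way: 1/2.621177 = 0.38151 CZK per INR.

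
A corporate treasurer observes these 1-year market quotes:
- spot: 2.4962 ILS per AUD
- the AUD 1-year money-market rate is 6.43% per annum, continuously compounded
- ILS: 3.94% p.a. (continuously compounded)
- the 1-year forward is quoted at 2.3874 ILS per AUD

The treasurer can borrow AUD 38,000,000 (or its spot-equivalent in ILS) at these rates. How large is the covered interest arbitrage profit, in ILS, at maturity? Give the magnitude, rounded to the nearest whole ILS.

T = 1 year.
Keep in AUD, deliver into the forward: 38,000,000·1.0664122745·2.3874 = ILS 96,746,201.24.
Swap to ILS now, deposit: 38,000,000·2.4962·1.040186475 = ILS 98,667,512.20.
The quoted forward undervalues AUD, so borrow AUD, convert to ILS at spot, deposit the ILS at 3.94%, and buy AUD forward at 2.3874 to cover the loan.
Arbitrage profit = |96,746,201.24 − 98,667,512.20| = ILS 1,921,311.

ILS 1,921,311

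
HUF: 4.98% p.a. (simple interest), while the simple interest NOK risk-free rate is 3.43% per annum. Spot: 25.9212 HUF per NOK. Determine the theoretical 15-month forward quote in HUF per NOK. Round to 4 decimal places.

26.4028

T = 15/12 years.
HUF accumulates by 1 + 0.0498×15/12 = 1.062250.
NOK accumulates by 1 + 0.0343×15/12 = 1.042875.
Forward (HUF per NOK) = 25.9212 × 1.062250 / 1.042875 = 26.402776.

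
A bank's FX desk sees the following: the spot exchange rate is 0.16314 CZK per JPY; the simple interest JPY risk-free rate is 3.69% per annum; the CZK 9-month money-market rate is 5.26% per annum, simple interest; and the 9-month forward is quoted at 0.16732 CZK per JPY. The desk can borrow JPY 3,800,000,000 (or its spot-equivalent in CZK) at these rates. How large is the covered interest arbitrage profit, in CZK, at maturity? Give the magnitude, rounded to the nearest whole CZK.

T = 9/12 years.
Invest the JPY and cover forward: 3,800,000,000 × 1.027675 × 0.16732 = CZK 653,412,207.80.
Convert at spot and invest in CZK: 3,800,000,000 × 0.16314 × 1.039450 = CZK 644,388,317.40.
The quoted forward overvalues JPY, so borrow CZK, buy JPY at spot, deposit the JPY at 3.69%, and sell the proceeds forward at 0.16732.
Profit = 653,412,207.80 − 644,388,317.40 = CZK 9,023,890.

CZK 9,023,890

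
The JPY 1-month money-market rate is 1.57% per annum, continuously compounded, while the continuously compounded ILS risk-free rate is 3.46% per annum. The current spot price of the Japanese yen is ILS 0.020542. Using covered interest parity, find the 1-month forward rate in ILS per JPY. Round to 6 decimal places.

T = 1/12 years.
ILS growth factor: e^(0.0346×1/12) = 1.0028875.
Growth of 1 JPY over T: e^(0.0157×1/12) = 1.0013092.
CIP: F = S · (grow ILS)/(grow JPY) = 0.020542 × 1.0028875/1.0013092 = 0.02057438 ILS per JPY.

0.020574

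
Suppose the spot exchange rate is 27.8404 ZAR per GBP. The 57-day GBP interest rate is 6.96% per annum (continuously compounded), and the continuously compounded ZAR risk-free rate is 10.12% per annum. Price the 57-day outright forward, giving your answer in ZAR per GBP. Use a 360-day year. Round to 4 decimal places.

T = 57/360 years.
ZAR accumulates by e^(0.1012×57/360) = 1.0161524.
GBP accumulates by e^(0.0696×57/360) = 1.01108094.
So F = 27.8404 × 1.0161524 / 1.01108094 = 27.980044 (ZAR/GBP).

27.9800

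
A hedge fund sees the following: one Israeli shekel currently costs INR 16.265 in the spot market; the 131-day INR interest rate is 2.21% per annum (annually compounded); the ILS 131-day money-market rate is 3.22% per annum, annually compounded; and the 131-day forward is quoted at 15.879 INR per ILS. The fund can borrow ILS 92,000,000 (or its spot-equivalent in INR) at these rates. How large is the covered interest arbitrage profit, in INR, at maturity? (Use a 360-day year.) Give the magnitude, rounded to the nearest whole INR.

T = 131/360 years.
Keep in ILS, deliver into the forward: 92,000,000·1.011599285218·15.879 = INR 1,477,813,024.60.
Swap to INR now, deposit: 92,000,000·16.265·1.00798608893 = INR 1,508,330,223.75.
The quoted forward undervalues ILS, so borrow ILS, convert to INR at spot, deposit the INR at 2.21%, and buy ILS forward at 15.879 to cover the loan.
Profit = 1,508,330,223.75 − 1,477,813,024.60 = INR 30,517,199.

INR 30,517,199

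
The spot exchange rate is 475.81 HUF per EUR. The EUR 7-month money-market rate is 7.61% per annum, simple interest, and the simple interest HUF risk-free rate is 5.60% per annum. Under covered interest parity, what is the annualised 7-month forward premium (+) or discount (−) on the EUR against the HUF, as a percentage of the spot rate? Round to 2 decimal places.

T = 7/12 years.
No-arbitrage forward: 475.81 × 1.0326667 / 1.0443917 = 470.46826 HUF/EUR.
Annualised premium = (F − S)/S × (1/T) = (470.46826 − 475.81)/475.81 ÷ (7/12) = -1.92%.

-1.92%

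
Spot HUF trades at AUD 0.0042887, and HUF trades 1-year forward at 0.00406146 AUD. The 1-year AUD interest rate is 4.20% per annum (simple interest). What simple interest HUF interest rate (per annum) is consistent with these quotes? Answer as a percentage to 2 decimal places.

T = 1 year.
By CIP, F/S equals the AUD-to-HUF growth ratio: 0.00406146/0.0042887 = 0.9470142.
AUD growth factor: 1 + 0.0420×1 = 1.042000.
That pins the HUF growth at 1.1003003.
r = (1.1003003 − 1)/1 = 0.100300 → 10.03%.

10.03%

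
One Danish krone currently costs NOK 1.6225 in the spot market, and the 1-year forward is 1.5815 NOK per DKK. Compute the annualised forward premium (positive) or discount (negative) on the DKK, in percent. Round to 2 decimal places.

T = 1 year.
Period premium: (1.5815 − 1.6225)/1.6225 = -0.0252696.
×(1/T) gives -2.53% p.a.

-2.53%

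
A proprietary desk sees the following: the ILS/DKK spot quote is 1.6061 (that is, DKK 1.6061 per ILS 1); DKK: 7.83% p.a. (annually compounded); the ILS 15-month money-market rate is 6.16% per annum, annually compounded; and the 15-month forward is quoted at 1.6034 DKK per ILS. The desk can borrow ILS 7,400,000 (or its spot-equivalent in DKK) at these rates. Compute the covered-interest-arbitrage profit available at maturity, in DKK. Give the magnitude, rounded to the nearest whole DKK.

T = 15/12 years.
Keep in ILS, deliver into the forward: 7,400,000·1.0775840074·1.6034 = DKK 12,785,706.66.
Swap to DKK now, deposit: 7,400,000·1.6061·1.0988148157 = DKK 13,059,567.92.
The quoted forward undervalues ILS, so borrow ILS, convert to DKK at spot, deposit the DKK at 7.83%, and buy ILS forward at 1.6034 to cover the loan.
Profit = 13,059,567.92 − 12,785,706.66 = DKK 273,861.

DKK 273,861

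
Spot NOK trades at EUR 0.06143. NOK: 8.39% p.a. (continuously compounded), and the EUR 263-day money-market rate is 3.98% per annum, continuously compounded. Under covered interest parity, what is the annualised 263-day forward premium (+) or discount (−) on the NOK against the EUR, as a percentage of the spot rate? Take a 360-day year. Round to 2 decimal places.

T = 263/360 years.
No-arbitrage forward: 0.06143 × 1.0295029 / 1.063211 = 0.05948242 EUR/NOK.
Annualised premium = (F − S)/S × (1/T) = (0.05948242 − 0.06143)/0.06143 ÷ (263/360) = -4.34%.

-4.34%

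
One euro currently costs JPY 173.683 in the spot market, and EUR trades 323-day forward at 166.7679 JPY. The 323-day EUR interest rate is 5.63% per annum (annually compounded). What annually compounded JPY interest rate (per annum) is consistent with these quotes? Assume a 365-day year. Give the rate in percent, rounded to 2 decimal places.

0.89%

T = 323/365 years.
F/S = 166.7679/173.683 = 0.9601855 = (growth of JPY) / (growth of EUR).
The EUR side grows by (1 + 0.0563)^(323/365) = 1.0496635.
So the JPY growth factor = 1.0078717.
Annualise: 1.0078717^(365/323) − 1 = 0.008900 = 0.89%.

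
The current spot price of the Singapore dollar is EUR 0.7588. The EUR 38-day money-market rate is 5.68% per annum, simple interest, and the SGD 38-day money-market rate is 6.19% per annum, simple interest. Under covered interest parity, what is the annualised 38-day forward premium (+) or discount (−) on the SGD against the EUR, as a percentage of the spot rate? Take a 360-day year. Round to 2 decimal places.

-0.51%

T = 38/360 years.
F = S · g_EUR/g_SGD = 0.7588 × 1.0059956/1.0065339 = 0.7583942.
Annualised premium = (F − S)/S × (1/T) = (0.7583942 − 0.7588)/0.7588 ÷ (38/360) = -0.51%.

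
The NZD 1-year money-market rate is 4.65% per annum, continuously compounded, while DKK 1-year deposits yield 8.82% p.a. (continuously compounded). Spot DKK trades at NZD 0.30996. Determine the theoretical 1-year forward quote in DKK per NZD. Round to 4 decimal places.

3.3636

T = 1 year.
NZD growth factor: e^(0.0465×1) = 1.0475981.
Growth of 1 DKK over T: e^(0.0882×1) = 1.0922065.
CIP: F = S · (grow NZD)/(grow DKK) = 0.30996 × 1.0475981/1.0922065 = 0.2973005 NZD per DKK.
Quoted the other way: 1/0.2973005 = 3.3636 DKK per NZD.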